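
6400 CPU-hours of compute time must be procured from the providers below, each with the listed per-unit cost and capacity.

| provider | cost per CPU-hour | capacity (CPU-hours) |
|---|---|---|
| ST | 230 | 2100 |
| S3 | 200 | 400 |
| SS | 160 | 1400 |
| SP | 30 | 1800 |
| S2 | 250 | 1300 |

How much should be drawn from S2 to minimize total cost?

Cheapest first:
SP (30): use full 1800 ; 4600 CPU-hours to go.
SS (160): use full 1400 ; 3200 CPU-hours to go.
S3 at 200: take all 400 CPU-hours ; 2800 still needed.
ST at 230: take all 2100 CPU-hours ; 700 still needed.
S2 (250): take the remaining 700 ; done.

700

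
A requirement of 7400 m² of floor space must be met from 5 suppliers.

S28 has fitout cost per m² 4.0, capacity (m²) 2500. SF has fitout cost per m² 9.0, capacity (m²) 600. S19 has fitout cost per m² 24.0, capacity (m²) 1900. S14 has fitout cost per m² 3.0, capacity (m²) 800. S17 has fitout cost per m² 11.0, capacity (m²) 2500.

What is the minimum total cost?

Fill from the cheapest supplier first.
S14 at 3.0: take all 800 m² ; 6600 still needed.
Take 2500 from S28 at 4.0 ; need 4100 more.
Take 600 from SF at 9.0 ; need 3500 more.
Take 2500 from S17 at 11.0 ; need 1000 more.
Take 1000 from S19 at 24.0 to finish.
Cost = 800×3.0 + 2500×4.0 + 600×9.0 + 2500×11.0 + 1000×24.0 = 69300.

69300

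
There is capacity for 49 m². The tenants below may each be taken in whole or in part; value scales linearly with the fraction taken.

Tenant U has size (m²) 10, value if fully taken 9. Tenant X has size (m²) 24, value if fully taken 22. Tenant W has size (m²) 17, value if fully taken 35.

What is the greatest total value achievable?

Sort by value density: Tenant W 35/17≈2.06, Tenant X 22/24≈0.917, Tenant U 9/10≈0.9.
Take all of Tenant W (17 m², value 35) — 32 m² left.
Tenant X: take in full, 24 m² for value 22 — 8 left.
8 m² left: a 8/10 share of Tenant U gives 9×8/10 = 7.2.
Total value = 64.2.

64.2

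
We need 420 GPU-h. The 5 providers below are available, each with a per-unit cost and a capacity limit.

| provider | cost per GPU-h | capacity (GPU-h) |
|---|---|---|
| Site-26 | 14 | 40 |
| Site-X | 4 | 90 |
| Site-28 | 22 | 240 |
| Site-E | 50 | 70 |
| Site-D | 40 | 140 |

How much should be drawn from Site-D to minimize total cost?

Fill from the cheapest provider first.
Site-X (4): use full 90 — 330 GPU-h to go.
Site-26 (14): use full 40 — 290 GPU-h to go.
Site-28 at 22: take all 240 GPU-h — 50 still needed.
Site-D at 40: take 50 of its 140 — requirement met.
Site-E: unused.

50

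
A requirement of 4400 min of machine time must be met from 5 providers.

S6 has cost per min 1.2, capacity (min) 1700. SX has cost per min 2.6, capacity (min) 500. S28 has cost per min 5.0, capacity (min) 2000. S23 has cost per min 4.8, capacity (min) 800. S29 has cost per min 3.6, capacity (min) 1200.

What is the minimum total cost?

Fill from the cheapest provider first.
S6 (1.2): use full 1700 — 2700 min to go.
Take 500 from SX at 2.6 — need 2200 more.
Take 1200 from S29 at 3.6 — need 1000 more.
S23 at 4.8: take all 800 min — 200 still needed.
S28 at 5.0: take 200 of its 2000 — requirement met.
Cost = 1700×1.2 + 500×2.6 + 1200×3.6 + 800×4.8 + 200×5.0 = 12500.

12500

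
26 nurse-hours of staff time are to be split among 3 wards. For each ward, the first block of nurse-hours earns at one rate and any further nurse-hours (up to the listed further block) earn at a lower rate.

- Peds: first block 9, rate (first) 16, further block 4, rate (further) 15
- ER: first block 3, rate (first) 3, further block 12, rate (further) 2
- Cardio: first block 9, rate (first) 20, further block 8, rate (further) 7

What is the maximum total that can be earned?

412

Order all 6 blocks by rate: Cardio/T1 20 > Peds/T1 16 > Peds/T2 15 > Cardio/T2 7 > ER/T1 3 > ER/T2 2.
Cardio T1 at 20: fill all 9 → 17 left.
Fill Peds T1 block (9 at 16) → 8 left.
Peds T2 at 15: fill all 4 → 4 left.
Cardio/T2: +4 of 8 at 7; pool empty.
Total = 20×9 + 16×9 + 15×4 + 7×4 = 412.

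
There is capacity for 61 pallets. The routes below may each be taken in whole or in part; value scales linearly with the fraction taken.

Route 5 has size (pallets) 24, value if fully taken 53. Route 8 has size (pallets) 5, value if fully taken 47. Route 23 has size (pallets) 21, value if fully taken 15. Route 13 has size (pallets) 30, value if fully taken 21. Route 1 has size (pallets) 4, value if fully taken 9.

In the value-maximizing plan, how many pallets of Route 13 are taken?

7

Rank by value-to-size ratio: Route 8 47/5≈9.4, Route 1 9/4≈2.25, Route 5 53/24≈2.21, Route 23 15/21≈0.714, Route 13 21/30≈0.7.
Take all of Route 8 (5 pallets, value 47) — 56 pallets left.
All 4 pallets of Route 1 fit (value 9) — 52 remain.
All 24 pallets of Route 5 fit (value 53) — 28 remain.
Take all of Route 23 (21 pallets, value 15) — 7 pallets left.
Fill the last 7 pallets with part of Route 13: 7/30 of it earns 4.9.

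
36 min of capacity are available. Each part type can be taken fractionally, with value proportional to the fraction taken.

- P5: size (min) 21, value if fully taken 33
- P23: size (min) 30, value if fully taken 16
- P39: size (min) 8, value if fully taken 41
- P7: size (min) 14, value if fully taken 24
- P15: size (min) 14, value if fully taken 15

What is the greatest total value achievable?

Sort by value density: P39 41/8≈5.12, P7 24/14≈1.71, P5 33/21≈1.57, P15 15/14≈1.07, P23 16/30≈0.533.
P39: take in full, 8 min for value 41 — 28 left.
Take all of P7 (14 min, value 24) — 14 min left.
Fill the last 14 min with part of P5: 14/21 of it earns 22.
Total value = 87.

87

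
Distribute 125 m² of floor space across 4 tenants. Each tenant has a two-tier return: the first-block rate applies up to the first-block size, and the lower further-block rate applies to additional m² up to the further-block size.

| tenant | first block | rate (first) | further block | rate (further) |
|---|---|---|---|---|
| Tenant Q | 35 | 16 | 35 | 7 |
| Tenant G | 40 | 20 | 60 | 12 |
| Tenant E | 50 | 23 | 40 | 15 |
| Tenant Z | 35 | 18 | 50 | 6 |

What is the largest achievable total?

Rank every tier by rate: Tenant E/first 23 > Tenant G/first 20 > Tenant Z/first 18 > Tenant Q/first 16 > Tenant E/second 15 > Tenant G/second 12 > Tenant Q/second 7 > Tenant Z/second 6.
Tenant E/first (23): +50 ; 75 left.
Tenant G/first (20): +40 ; 35 left.
Fill Tenant Z first block (35 at 18) ; 0 left.
Total = 23×50 + 20×40 + 18×35 = 2580.

2580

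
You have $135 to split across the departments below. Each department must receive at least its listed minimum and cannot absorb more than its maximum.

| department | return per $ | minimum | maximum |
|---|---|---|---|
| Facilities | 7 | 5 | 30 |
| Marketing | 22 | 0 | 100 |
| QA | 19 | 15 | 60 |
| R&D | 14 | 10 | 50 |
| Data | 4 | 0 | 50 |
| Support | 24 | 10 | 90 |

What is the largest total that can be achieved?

Meeting every minimum uses 5+0+15+10+0+10 = 40 $, leaving 95.
Highest return per $ first: Support 24 > Marketing 22 > QA 19 > R&D 14 > Facilities 7 > Data 4.
Give Support 80 more to hit its cap of 90 — 15 left.
Marketing has room for 100 more but only 15 remain, so it gets 15.
Total = 7×5 + 22×15 + 19×15 + 14×10 + 24×90 = 2950.

2950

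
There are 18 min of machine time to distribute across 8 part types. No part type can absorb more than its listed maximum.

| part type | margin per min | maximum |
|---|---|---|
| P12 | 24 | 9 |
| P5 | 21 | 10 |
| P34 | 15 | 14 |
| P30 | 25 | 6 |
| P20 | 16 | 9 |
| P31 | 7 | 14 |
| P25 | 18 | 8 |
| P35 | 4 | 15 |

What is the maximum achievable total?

Order the part types by margin per min: P30 25 > P12 24 > P5 21 > P25 18 > P20 16 > P34 15 > P31 7 > P35 4.
P30: +6 to 6 (cap) — 12 left.
Give P12 9 to hit its cap of 9 — 3 left.
Only 3 left; P5 takes them to reach 3.
Total = 24×9 + 21×3 + 25×6 = 429.

429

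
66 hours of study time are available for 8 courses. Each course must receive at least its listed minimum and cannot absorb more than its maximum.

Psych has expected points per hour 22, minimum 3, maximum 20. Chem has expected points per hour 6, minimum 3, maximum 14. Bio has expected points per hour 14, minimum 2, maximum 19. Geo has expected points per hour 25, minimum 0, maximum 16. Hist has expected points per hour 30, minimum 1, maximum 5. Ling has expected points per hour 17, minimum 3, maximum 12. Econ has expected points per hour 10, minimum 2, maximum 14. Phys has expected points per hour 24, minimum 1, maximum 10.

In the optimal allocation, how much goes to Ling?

Meeting every minimum uses 3+3+2+0+1+3+2+1 = 15 hours, leaving 51.
Highest expected points per hour first: Hist 30 > Geo 25 > Phys 24 > Psych 22 > Ling 17 > Bio 14 > Econ 10 > Chem 6.
Give Hist 4 more to hit its cap of 5 → 47 left.
Give Geo 16 more to hit its cap of 16 → 31 left.
Phys takes 9 more to reach its cap of 10 → 22 left.
Psych takes 17 more to reach its cap of 20 → 5 left.
Ling: +5 (room for 9) → 8. Pool exhausted.

8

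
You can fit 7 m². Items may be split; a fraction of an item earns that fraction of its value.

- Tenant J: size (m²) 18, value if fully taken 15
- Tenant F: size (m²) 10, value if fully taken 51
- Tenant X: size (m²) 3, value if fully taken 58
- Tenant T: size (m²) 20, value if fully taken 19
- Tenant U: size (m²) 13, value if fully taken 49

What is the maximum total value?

Rank by value-to-size ratio: Tenant X 58/3≈19.3, Tenant F 51/10≈5.1, Tenant U 49/13≈3.77, Tenant T 19/20≈0.95, Tenant J 15/18≈0.833.
Tenant X: take in full, 3 m² for value 58 — 4 left.
4 m² left: a 4/10 share of Tenant F gives 51×4/10 = 20.4.
Total value = 78.4.

78.4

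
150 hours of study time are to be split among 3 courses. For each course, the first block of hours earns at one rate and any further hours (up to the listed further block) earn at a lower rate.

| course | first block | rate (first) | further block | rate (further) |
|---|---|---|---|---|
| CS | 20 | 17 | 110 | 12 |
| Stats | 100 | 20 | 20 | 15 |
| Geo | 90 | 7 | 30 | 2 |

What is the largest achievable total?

2760

Rank every tier by rate: Stats/T1 20 > CS/T1 17 > Stats/T2 15 > CS/T2 12 > Geo/T1 7 > Geo/T2 2.
Stats T1 at 20: fill all 100 → 50 left.
Fill CS T1 block (20 at 17) → 30 left.
Fill Stats T2 block (20 at 15) → 10 left.
10 remain; put them into CS T2 at 12.
Total = 20×100 + 17×20 + 15×20 + 12×10 = 2760.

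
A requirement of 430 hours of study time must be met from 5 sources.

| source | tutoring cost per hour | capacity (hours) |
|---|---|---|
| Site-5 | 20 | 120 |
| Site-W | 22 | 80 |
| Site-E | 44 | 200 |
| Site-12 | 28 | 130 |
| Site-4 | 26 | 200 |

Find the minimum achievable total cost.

Use sources in increasing cost order.
Site-5 at 20: take all 120 hours ; 310 still needed.
Site-W (22): use full 80 ; 230 hours to go.
Site-4 at 26: take all 200 hours ; 30 still needed.
Site-12 at 28: take 30 of its 130 ; requirement met.
Site-E: unused.
Cost = 120×20 + 80×22 + 200×26 + 30×28 = 10200.

10200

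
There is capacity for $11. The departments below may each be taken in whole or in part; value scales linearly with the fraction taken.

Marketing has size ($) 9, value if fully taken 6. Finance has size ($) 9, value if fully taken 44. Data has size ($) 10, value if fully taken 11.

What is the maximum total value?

Sort by value density: Finance 44/9≈4.89, Data 11/10≈1.1, Marketing 6/9≈0.667.
Finance: take in full, 9 $ for value 44 ; 2 left.
Fill the last 2 $ with part of Data: 2/10 of it earns 2.2.
Total value = 46.2.

46.2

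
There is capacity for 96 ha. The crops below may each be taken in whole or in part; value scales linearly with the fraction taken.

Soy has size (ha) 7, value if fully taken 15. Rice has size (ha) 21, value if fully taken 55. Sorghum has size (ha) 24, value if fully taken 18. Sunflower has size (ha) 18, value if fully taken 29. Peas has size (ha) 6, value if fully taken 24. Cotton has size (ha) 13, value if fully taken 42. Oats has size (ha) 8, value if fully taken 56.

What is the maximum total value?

238.25

Rank by value-to-size ratio: Oats 56/8≈7, Peas 24/6≈4, Cotton 42/13≈3.23, Rice 55/21≈2.62, Soy 15/7≈2.14, Sunflower 29/18≈1.61, Sorghum 18/24≈0.75.
Take all of Oats (8 ha, value 56) — 88 ha left.
All 6 ha of Peas fit (value 24) — 82 remain.
All 13 ha of Cotton fit (value 42) — 69 remain.
Take all of Rice (21 ha, value 55) — 48 ha left.
Take all of Soy (7 ha, value 15) — 41 ha left.
All 18 ha of Sunflower fit (value 29) — 23 remain.
23 ha left: a 23/24 share of Sorghum gives 18×23/24 = 17.25.
Total value = 238.25.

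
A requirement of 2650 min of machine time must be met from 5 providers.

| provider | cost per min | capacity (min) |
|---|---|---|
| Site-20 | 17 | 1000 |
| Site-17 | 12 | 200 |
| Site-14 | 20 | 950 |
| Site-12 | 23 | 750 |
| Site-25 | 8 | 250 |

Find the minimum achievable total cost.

Fill from the cheapest provider first.
Take 250 from Site-25 at 8 — need 2400 more.
Take 200 from Site-17 at 12 — need 2200 more.
Site-20 (17): use full 1000 — 1200 min to go.
Take 950 from Site-14 at 20 — need 250 more.
Take 250 from Site-12 at 23 to finish.
Cost = 250×8 + 200×12 + 1000×17 + 950×20 + 250×23 = 46150.

46150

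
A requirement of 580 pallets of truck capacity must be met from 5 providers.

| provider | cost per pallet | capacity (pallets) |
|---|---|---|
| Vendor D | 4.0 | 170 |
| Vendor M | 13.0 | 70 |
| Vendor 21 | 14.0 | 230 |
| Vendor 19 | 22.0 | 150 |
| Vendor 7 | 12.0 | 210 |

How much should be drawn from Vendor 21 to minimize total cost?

Fill from the cheapest provider first.
Vendor D at 4.0: take all 170 pallets ; 410 still needed.
Vendor 7 (12.0): use full 210 ; 200 pallets to go.
Vendor M at 13.0: take all 70 pallets ; 130 still needed.
Take 130 from Vendor 21 at 14.0 to finish.
Vendor 19: unused.

130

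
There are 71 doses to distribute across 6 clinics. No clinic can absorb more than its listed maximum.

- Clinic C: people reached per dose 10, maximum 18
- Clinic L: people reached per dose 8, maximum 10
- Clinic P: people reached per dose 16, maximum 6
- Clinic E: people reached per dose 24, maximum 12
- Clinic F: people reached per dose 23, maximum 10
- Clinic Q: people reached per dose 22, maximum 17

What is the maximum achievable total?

Order the clinics by people reached per dose: Clinic E 24 > Clinic F 23 > Clinic Q 22 > Clinic P 16 > Clinic C 10 > Clinic L 8.
Clinic E takes 12 to reach its cap of 12 — 59 left.
Clinic F: +10 to 10 (cap) — 49 left.
Clinic Q: +17 to 17 (cap) — 32 left.
Clinic P: +6 to 6 (cap) — 26 left.
Give Clinic C 18 to hit its cap of 18 — 8 left.
Clinic L has room for 10 but only 8 remain, so it gets 8.
Total = 10×18 + 8×8 + 16×6 + 24×12 + 23×10 + 22×17 = 1232.

1232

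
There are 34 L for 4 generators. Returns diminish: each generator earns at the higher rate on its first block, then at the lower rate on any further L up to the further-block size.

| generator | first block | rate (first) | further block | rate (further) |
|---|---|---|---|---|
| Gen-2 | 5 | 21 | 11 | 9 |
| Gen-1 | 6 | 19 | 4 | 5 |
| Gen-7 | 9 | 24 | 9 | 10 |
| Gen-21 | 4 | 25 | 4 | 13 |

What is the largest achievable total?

647

Rank every tier by rate: Gen-21/T1 25 > Gen-7/T1 24 > Gen-2/T1 21 > Gen-1/T1 19 > Gen-21/T2 13 > Gen-7/T2 10 > Gen-2/T2 9 > Gen-1/T2 5.
Gen-21/T1 (25): +4 ; 30 left.
Gen-7 T1 at 24: fill all 9 ; 21 left.
Gen-2/T1 (21): +5 ; 16 left.
Fill Gen-1 T1 block (6 at 19) ; 10 left.
Fill Gen-21 T2 block (4 at 13) ; 6 left.
6 remain; put them into Gen-7 T2 at 10.
Total = 25×4 + 24×9 + 21×5 + 19×6 + 13×4 + 10×6 = 647.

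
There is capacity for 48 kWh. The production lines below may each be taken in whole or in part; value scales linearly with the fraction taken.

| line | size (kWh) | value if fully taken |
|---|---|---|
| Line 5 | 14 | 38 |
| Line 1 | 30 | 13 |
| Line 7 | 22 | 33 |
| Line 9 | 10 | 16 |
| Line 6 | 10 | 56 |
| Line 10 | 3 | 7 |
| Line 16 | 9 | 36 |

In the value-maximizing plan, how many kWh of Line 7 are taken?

2

Best value per unit of size first: Line 6 56/10≈5.6, Line 16 36/9≈4, Line 5 38/14≈2.71, Line 10 7/3≈2.33, Line 9 16/10≈1.6, Line 7 33/22≈1.5, Line 1 13/30≈0.433.
Line 6: take in full, 10 kWh for value 56 → 38 left.
Take all of Line 16 (9 kWh, value 36) → 29 kWh left.
All 14 kWh of Line 5 fit (value 38) → 15 remain.
Line 10: take in full, 3 kWh for value 7 → 12 left.
Line 9: take in full, 10 kWh for value 16 → 2 left.
Fill the last 2 kWh with part of Line 7: 2/22 of it earns 3.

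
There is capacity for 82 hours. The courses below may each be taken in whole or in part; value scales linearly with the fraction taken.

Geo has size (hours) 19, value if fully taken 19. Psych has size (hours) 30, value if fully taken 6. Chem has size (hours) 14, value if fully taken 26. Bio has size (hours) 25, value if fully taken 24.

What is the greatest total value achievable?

73.8

Sort by value density: Chem 26/14≈1.86, Geo 19/19≈1, Bio 24/25≈0.96, Psych 6/30≈0.2.
Chem: take in full, 14 hours for value 26 ; 68 left.
Geo: take in full, 19 hours for value 19 ; 49 left.
Take all of Bio (25 hours, value 24) ; 24 hours left.
Fill the last 24 hours with part of Psych: 24/30 of it earns 4.8.
Total value = 73.8.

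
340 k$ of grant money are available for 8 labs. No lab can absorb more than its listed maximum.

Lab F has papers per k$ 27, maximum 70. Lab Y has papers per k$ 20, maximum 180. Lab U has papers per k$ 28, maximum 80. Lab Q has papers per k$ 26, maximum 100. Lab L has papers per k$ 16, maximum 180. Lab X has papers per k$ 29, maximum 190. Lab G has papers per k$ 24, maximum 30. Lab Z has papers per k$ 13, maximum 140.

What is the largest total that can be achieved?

9640

Highest papers per k$ first: Lab X 29 > Lab U 28 > Lab F 27 > Lab Q 26 > Lab G 24 > Lab Y 20 > Lab L 16 > Lab Z 13.
Give Lab X 190 to hit its cap of 190 — 150 left.
Lab U takes 80 to reach its cap of 80 — 70 left.
Give Lab F 70 to hit its cap of 70 — 0 left.
Total = 27×70 + 28×80 + 29×190 = 9640.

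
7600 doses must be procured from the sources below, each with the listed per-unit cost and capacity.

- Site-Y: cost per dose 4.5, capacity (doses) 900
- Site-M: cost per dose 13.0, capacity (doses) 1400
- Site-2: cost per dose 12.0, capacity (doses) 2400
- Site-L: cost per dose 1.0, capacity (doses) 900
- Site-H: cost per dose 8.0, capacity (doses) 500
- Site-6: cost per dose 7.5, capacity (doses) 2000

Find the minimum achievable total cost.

Fill from the cheapest source first.
Site-L (1.0): use full 900 → 6700 doses to go.
Site-Y at 4.5: take all 900 doses → 5800 still needed.
Site-6 (7.5): use full 2000 → 3800 doses to go.
Take 500 from Site-H at 8.0 → need 3300 more.
Site-2 at 12.0: take all 2400 doses → 900 still needed.
Take 900 from Site-M at 13.0 to finish.
Cost = 900×1.0 + 900×4.5 + 2000×7.5 + 500×8.0 + 2400×12.0 + 900×13.0 = 64450.

64450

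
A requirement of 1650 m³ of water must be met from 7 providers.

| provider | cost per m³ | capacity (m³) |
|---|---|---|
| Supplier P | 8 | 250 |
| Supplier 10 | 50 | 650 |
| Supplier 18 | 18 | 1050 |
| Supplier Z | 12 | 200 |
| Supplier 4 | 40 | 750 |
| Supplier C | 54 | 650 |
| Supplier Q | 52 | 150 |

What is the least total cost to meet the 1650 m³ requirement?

29300

Fill from the cheapest provider first.
Take 250 from Supplier P at 8 ; need 1400 more.
Take 200 from Supplier Z at 12 ; need 1200 more.
Take 1050 from Supplier 18 at 18 ; need 150 more.
Supplier 4 (40): take the remaining 150 ; done.
Supplier 10, Supplier Q, Supplier C: unused.
Cost = 250×8 + 200×12 + 1050×18 + 150×40 = 29300.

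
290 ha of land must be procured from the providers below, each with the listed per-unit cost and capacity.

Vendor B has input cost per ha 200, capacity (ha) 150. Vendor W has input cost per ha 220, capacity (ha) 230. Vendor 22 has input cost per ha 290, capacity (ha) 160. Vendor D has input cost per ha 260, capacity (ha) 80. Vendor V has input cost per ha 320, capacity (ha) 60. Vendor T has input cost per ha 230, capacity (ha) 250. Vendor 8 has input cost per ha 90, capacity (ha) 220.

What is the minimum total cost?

Use providers in increasing cost order.
Vendor 8 (90): use full 220 — 70 ha to go.
Take 70 from Vendor B at 200 to finish.
Vendor W, Vendor T, Vendor D, Vendor 22, Vendor V: unused.
Cost = 220×90 + 70×200 = 33800.

33800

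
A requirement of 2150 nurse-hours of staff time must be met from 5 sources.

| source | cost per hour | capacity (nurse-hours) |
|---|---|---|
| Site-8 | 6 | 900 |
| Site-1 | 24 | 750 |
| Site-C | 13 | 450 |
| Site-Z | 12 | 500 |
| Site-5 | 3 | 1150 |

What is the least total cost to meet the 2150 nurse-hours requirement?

10050

Fill from the cheapest source first.
Site-5 (3): use full 1150 ; 1000 nurse-hours to go.
Site-8 (6): use full 900 ; 100 nurse-hours to go.
Site-Z at 12: take 100 of its 500 ; requirement met.
Site-C, Site-1: unused.
Cost = 1150×3 + 900×6 + 100×12 = 10050.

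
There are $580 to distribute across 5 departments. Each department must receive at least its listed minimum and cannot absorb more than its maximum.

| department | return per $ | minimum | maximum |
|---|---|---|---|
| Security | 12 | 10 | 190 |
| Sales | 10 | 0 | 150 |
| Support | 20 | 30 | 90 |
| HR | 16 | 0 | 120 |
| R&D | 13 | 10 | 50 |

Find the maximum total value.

Meeting every minimum uses 10+0+30+0+10 = 50 $, leaving 530.
Highest return per $ first: Support 20 > HR 16 > R&D 13 > Security 12 > Sales 10.
Support takes 60 more to reach its cap of 90 → 470 left.
Give HR 120 more to hit its cap of 120 → 350 left.
Give R&D 40 more to hit its cap of 50 → 310 left.
Security: +180 to 190 (cap) → 130 left.
Sales has room for 150 more but only 130 remain, so it gets 130.
Total = 12×190 + 10×130 + 20×90 + 16×120 + 13×50 = 7950.

7950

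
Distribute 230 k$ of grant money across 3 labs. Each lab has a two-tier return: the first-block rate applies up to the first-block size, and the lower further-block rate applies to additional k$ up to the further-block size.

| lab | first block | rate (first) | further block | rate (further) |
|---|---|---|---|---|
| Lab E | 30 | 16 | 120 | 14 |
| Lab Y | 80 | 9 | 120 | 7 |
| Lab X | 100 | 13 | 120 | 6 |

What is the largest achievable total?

3200

Rank every tier by rate: Lab E/first 16 > Lab E/second 14 > Lab X/first 13 > Lab Y/first 9 > Lab Y/second 7 > Lab X/second 6.
Lab E first at 16: fill all 30 — 200 left.
Lab E/second (14): +120 — 80 left.
Lab X/first: +80 of 100 at 13; pool empty.
Total = 16×30 + 14×120 + 13×80 = 3200.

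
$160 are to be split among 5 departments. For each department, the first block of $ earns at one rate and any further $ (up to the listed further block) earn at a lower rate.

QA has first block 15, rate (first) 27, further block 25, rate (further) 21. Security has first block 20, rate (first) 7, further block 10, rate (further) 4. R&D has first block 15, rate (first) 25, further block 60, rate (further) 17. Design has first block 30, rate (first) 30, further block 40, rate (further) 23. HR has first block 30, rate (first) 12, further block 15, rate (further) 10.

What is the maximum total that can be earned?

3720

Treat each block as its own option and order by rate: Design/T1 30 > QA/T1 27 > R&D/T1 25 > Design/T2 23 > QA/T2 21 > R&D/T2 17 > HR/T1 12 > HR/T2 10 > Security/T1 7 > Security/T2 4.
Fill Design T1 block (30 at 30) → 130 left.
QA/T1 (27): +15 → 115 left.
R&D/T1 (25): +15 → 100 left.
Fill Design T2 block (40 at 23) → 60 left.
Fill QA T2 block (25 at 21) → 35 left.
R&D T2 at 17: only 35 left, fill 35.
Total = 30×30 + 27×15 + 25×15 + 23×40 + 21×25 + 17×35 = 3720.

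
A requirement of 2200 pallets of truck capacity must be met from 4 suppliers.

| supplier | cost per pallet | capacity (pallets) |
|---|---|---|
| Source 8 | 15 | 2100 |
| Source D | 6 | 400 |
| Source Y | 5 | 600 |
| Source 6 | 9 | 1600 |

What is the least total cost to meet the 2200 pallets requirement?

16200

Cheapest first:
Take 600 from Source Y at 5 → need 1600 more.
Source D at 6: take all 400 pallets → 1200 still needed.
Source 6 (9): take the remaining 1200 → done.
Source 8: unused.
Cost = 600×5 + 400×6 + 1200×9 = 16200.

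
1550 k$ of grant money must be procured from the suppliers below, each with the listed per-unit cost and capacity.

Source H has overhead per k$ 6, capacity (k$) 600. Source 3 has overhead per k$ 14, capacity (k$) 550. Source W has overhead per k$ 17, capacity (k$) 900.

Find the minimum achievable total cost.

Cheapest first:
Source H (6): use full 600 ; 950 k$ to go.
Source 3 (14): use full 550 ; 400 k$ to go.
Source W (17): take the remaining 400 ; done.
Cost = 600×6 + 550×14 + 400×17 = 18100.

18100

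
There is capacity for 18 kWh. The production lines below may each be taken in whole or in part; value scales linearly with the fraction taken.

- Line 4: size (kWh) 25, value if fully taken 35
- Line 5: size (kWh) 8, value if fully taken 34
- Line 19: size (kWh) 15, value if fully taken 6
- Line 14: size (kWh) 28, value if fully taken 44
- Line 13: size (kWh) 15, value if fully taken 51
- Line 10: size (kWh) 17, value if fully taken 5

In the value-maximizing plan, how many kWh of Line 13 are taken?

10

Sort by value density: Line 5 34/8≈4.25, Line 13 51/15≈3.4, Line 14 44/28≈1.57, Line 4 35/25≈1.4, Line 19 6/15≈0.4, Line 10 5/17≈0.294.
Line 5: take in full, 8 kWh for value 34 ; 10 left.
Only 10 kWh remain; take 10/15 of Line 13 for value 51×10/15 = 34.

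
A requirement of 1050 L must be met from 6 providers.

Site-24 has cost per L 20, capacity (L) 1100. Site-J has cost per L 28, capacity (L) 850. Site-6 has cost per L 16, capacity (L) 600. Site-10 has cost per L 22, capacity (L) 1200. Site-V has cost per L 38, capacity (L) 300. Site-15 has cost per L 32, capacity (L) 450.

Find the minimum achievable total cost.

Use providers in increasing cost order.
Take 600 from Site-6 at 16 — need 450 more.
Take 450 from Site-24 at 20 to finish.
Site-10, Site-J, Site-15, Site-V: unused.
Cost = 600×16 + 450×20 = 18600.

18600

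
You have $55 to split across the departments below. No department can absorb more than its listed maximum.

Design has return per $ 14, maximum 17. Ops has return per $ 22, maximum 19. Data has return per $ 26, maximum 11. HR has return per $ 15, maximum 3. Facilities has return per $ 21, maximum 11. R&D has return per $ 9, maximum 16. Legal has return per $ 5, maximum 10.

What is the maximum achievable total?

1134

Rank by return per $: Data 26 > Ops 22 > Facilities 21 > HR 15 > Design 14 > R&D 9 > Legal 5.
Data takes 11 to reach its cap of 11 — 44 left.
Ops: +19 to 19 (cap) — 25 left.
Give Facilities 11 to hit its cap of 11 — 14 left.
HR: +3 to 3 (cap) — 11 left.
Design has room for 17 but only 11 remain, so it gets 11.
Total = 14×11 + 22×19 + 26×11 + 15×3 + 21×11 = 1134.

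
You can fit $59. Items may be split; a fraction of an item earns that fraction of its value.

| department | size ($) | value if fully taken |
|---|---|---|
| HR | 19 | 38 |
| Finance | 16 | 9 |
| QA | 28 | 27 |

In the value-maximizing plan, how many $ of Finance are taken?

Best value per unit of size first: HR 38/19≈2, QA 27/28≈0.964, Finance 9/16≈0.562.
Take all of HR (19 $, value 38) → 40 $ left.
Take all of QA (28 $, value 27) → 12 $ left.
Fill the last 12 $ with part of Finance: 12/16 of it earns 6.75.

12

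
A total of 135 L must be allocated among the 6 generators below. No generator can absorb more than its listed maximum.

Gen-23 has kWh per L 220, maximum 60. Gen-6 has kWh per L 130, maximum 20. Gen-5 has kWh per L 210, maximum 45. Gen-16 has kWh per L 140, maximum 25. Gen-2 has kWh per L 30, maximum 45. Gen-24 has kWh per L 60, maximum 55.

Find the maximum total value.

26800

Order the generators by kWh per L: Gen-23 220 > Gen-5 210 > Gen-16 140 > Gen-6 130 > Gen-24 60 > Gen-2 30.
Give Gen-23 60 to hit its cap of 60 ; 75 left.
Give Gen-5 45 to hit its cap of 45 ; 30 left.
Give Gen-16 25 to hit its cap of 25 ; 5 left.
Only 5 left; Gen-6 takes them to reach 5.
Total = 220×60 + 130×5 + 210×45 + 140×25 = 26800.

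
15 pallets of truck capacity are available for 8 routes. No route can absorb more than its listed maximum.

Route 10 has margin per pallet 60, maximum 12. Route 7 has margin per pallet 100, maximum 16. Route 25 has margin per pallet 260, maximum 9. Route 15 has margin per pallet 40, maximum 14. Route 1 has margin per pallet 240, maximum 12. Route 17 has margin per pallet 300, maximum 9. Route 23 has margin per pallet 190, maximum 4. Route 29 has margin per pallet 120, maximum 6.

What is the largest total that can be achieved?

4260

Highest margin per pallet first: Route 17 300 > Route 25 260 > Route 1 240 > Route 23 190 > Route 29 120 > Route 7 100 > Route 10 60 > Route 15 40.
Route 17 takes 9 to reach its cap of 9 — 6 left.
Route 25 has room for 9 but only 6 remain, so it gets 6.
Total = 260×6 + 300×9 = 4260.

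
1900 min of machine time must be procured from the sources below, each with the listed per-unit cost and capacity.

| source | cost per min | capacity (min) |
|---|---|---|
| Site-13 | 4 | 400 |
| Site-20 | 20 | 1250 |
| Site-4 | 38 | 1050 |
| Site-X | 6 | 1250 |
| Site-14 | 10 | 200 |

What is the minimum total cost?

12100

Fill from the cheapest source first.
Site-13 at 4: take all 400 min ; 1500 still needed.
Take 1250 from Site-X at 6 ; need 250 more.
Take 200 from Site-14 at 10 ; need 50 more.
Site-20 (20): take the remaining 50 ; done.
Site-4: unused.
Cost = 400×4 + 1250×6 + 200×10 + 50×20 = 12100.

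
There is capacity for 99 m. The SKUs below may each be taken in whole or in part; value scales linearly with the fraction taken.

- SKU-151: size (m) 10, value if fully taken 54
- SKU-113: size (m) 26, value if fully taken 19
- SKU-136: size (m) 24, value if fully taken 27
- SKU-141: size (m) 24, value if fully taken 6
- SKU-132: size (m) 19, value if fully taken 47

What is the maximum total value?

Best value per unit of size first: SKU-151 54/10≈5.4, SKU-132 47/19≈2.47, SKU-136 27/24≈1.12, SKU-113 19/26≈0.731, SKU-141 6/24≈0.25.
Take all of SKU-151 (10 m, value 54) ; 89 m left.
Take all of SKU-132 (19 m, value 47) ; 70 m left.
All 24 m of SKU-136 fit (value 27) ; 46 remain.
Take all of SKU-113 (26 m, value 19) ; 20 m left.
20 m left: a 20/24 share of SKU-141 gives 6×20/24 = 5.
Total value = 152.

152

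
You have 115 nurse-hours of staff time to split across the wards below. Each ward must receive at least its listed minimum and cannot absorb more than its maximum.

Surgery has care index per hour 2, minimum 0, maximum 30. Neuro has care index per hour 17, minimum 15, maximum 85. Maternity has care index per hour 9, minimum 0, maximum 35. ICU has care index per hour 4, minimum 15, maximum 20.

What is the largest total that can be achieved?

1640

Meeting every minimum uses 0+15+0+15 = 30 nurse-hours, leaving 85.
Highest care index per hour first: Neuro 17 > Maternity 9 > ICU 4 > Surgery 2.
Give Neuro 70 more to hit its cap of 85 → 15 left.
Maternity: +15 (room for 35) → 15. Pool exhausted.
Total = 17×85 + 9×15 + 4×15 = 1640.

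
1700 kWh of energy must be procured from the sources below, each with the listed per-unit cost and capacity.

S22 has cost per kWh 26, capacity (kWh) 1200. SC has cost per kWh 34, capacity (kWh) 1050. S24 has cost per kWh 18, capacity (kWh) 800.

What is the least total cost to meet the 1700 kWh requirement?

Cheapest first:
S24 (18): use full 800 — 900 kWh to go.
S22 at 26: take 900 of its 1200 — requirement met.
SC: unused.
Cost = 800×18 + 900×26 = 37800.

37800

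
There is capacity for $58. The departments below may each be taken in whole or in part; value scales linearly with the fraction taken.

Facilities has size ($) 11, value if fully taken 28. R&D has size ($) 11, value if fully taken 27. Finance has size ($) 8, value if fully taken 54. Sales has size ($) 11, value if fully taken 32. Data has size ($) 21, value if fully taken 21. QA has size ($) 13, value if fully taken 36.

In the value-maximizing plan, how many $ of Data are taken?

Best value per unit of size first: Finance 54/8≈6.75, Sales 32/11≈2.91, QA 36/13≈2.77, Facilities 28/11≈2.55, R&D 27/11≈2.45, Data 21/21≈1.
All 8 $ of Finance fit (value 54) — 50 remain.
Take all of Sales (11 $, value 32) — 39 $ left.
All 13 $ of QA fit (value 36) — 26 remain.
All 11 $ of Facilities fit (value 28) — 15 remain.
R&D: take in full, 11 $ for value 27 — 4 left.
4 $ left: a 4/21 share of Data gives 21×4/21 = 4.

4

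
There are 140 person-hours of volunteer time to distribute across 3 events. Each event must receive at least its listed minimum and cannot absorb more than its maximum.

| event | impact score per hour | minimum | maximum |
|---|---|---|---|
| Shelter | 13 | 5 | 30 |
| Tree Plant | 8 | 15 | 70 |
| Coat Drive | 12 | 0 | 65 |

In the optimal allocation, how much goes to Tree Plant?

Meeting every minimum uses 5+15+0 = 20 person-hours, leaving 120.
Highest impact score per hour first: Shelter 13 > Coat Drive 12 > Tree Plant 8.
Shelter: +25 to 30 (cap) — 95 left.
Coat Drive takes 65 more to reach its cap of 65 — 30 left.
Only 30 left; Tree Plant takes them to reach 45.

45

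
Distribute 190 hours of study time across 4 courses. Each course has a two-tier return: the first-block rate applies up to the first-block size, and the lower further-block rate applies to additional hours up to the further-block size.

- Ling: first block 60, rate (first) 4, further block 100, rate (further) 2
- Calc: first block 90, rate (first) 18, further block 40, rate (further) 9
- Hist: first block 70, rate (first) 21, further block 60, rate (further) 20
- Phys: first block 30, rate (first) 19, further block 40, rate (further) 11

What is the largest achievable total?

3780

Order all 8 blocks by rate: Hist/first 21 > Hist/second 20 > Phys/first 19 > Calc/first 18 > Phys/second 11 > Calc/second 9 > Ling/first 4 > Ling/second 2.
Hist first at 21: fill all 70 — 120 left.
Hist/second (20): +60 — 60 left.
Fill Phys first block (30 at 19) — 30 left.
30 remain; put them into Calc first at 18.
Total = 21×70 + 20×60 + 19×30 + 18×30 = 3780.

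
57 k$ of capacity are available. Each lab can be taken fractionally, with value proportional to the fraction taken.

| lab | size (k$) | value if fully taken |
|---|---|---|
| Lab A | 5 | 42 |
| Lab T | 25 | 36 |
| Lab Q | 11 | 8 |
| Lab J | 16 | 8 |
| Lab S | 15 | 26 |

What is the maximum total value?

112.5

Sort by value density: Lab A 42/5≈8.4, Lab S 26/15≈1.73, Lab T 36/25≈1.44, Lab Q 8/11≈0.727, Lab J 8/16≈0.5.
Take all of Lab A (5 k$, value 42) → 52 k$ left.
Take all of Lab S (15 k$, value 26) → 37 k$ left.
Lab T: take in full, 25 k$ for value 36 → 12 left.
Lab Q: take in full, 11 k$ for value 8 → 1 left.
Only 1 k$ remain; take 1/16 of Lab J for value 8×1/16 = 0.5.
Total value = 112.5.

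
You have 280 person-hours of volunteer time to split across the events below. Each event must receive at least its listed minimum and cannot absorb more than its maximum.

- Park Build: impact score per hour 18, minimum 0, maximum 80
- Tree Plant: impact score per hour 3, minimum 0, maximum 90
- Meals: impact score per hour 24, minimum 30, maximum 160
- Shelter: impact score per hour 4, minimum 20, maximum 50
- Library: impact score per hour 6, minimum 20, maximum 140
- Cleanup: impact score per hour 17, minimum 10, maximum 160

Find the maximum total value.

Meeting every minimum uses 0+0+30+20+20+10 = 80 person-hours, leaving 200.
Rank by impact score per hour: Meals 24 > Park Build 18 > Cleanup 17 > Library 6 > Shelter 4 > Tree Plant 3.
Meals takes 130 more to reach its cap of 160 ; 70 left.
Park Build has room for 80 more but only 70 remain, so it gets 70.
Total = 18×70 + 24×160 + 4×20 + 6×20 + 17×10 = 5470.

5470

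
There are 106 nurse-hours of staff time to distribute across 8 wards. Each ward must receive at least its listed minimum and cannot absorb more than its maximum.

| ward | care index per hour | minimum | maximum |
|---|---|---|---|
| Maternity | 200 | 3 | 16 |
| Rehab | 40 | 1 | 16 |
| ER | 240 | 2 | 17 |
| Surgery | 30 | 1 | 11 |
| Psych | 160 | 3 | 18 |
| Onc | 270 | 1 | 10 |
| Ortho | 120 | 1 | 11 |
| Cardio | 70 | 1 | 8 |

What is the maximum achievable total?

Meeting every minimum uses 3+1+2+1+3+1+1+1 = 13 nurse-hours, leaving 93.
Order the wards by care index per hour: Onc 270 > ER 240 > Maternity 200 > Psych 160 > Ortho 120 > Cardio 70 > Rehab 40 > Surgery 30.
Onc takes 9 more to reach its cap of 10 — 84 left.
ER: +15 to 17 (cap) — 69 left.
Maternity: +13 to 16 (cap) — 56 left.
Give Psych 15 more to hit its cap of 18 — 41 left.
Give Ortho 10 more to hit its cap of 11 — 31 left.
Cardio takes 7 more to reach its cap of 8 — 24 left.
Give Rehab 15 more to hit its cap of 16 — 9 left.
Surgery: +9 (room for 10) → 10. Pool exhausted.
Total = 200×16 + 40×16 + 240×17 + 30×10 + 160×18 + 270×10 + 120×11 + 70×8 = 15680.

15680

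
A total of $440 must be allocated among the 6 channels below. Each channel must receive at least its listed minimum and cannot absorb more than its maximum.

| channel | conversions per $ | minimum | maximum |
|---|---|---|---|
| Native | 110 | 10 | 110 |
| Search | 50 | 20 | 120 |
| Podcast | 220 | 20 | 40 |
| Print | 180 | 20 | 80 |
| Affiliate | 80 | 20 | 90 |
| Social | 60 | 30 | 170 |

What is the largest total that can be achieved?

Meeting every minimum uses 10+20+20+20+20+30 = 120 $, leaving 320.
Rank by conversions per $: Podcast 220 > Print 180 > Native 110 > Affiliate 80 > Social 60 > Search 50.
Give Podcast 20 more to hit its cap of 40 — 300 left.
Print takes 60 more to reach its cap of 80 — 240 left.
Give Native 100 more to hit its cap of 110 — 140 left.
Affiliate takes 70 more to reach its cap of 90 — 70 left.
Social has room for 140 more but only 70 remain, so it gets 100.
Total = 110×110 + 50×20 + 220×40 + 180×80 + 80×90 + 60×100 = 49500.

49500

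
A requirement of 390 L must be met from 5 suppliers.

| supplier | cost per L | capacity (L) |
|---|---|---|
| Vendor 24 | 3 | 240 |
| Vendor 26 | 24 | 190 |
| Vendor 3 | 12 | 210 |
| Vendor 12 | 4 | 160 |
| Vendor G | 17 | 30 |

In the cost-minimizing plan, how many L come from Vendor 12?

150

Cheapest first:
Vendor 24 (3): use full 240 ; 150 L to go.
Take 150 from Vendor 12 at 4 to finish.
Vendor 3, Vendor G, Vendor 26: unused.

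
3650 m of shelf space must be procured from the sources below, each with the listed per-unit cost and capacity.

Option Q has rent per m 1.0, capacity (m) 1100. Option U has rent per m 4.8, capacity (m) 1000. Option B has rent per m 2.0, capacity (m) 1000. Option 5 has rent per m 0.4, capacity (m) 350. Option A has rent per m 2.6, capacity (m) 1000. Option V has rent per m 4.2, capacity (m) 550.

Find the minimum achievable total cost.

Fill from the cheapest source first.
Take 350 from Option 5 at 0.4 ; need 3300 more.
Take 1100 from Option Q at 1.0 ; need 2200 more.
Option B at 2.0: take all 1000 m ; 1200 still needed.
Take 1000 from Option A at 2.6 ; need 200 more.
Option V (4.2): take the remaining 200 ; done.
Option U: unused.
Cost = 350×0.4 + 1100×1.0 + 1000×2.0 + 1000×2.6 + 200×4.2 = 6680.

6680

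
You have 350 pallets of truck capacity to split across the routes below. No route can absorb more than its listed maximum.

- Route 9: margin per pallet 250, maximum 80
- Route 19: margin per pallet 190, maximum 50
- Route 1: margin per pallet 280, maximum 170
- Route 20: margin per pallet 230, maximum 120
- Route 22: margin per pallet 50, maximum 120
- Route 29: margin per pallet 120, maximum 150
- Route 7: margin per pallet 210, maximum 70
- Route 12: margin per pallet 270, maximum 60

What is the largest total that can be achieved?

Order the routes by margin per pallet: Route 1 280 > Route 12 270 > Route 9 250 > Route 20 230 > Route 7 210 > Route 19 190 > Route 29 120 > Route 22 50.
Route 1: +170 to 170 (cap) — 180 left.
Route 12: +60 to 60 (cap) — 120 left.
Route 9: +80 to 80 (cap) — 40 left.
Route 20: +40 (room for 120) → 40. Pool exhausted.
Total = 250×80 + 280×170 + 230×40 + 270×60 = 93000.

93000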